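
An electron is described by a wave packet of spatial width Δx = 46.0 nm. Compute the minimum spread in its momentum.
1.146 × 10^-27 kg·m/s

For a wave packet, the spatial width Δx and momentum spread Δp are related by the uncertainty principle:
ΔxΔp ≥ ℏ/2

The minimum momentum spread is:
Δp_min = ℏ/(2Δx)
Δp_min = (1.055e-34 J·s) / (2 × 4.600e-08 m)
Δp_min = 1.146e-27 kg·m/s

A wave packet cannot have both a well-defined position and well-defined momentum.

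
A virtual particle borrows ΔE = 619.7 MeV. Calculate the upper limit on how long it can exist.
5.311 × 10^-25 s

Using the energy-time uncertainty principle:
ΔEΔt ≥ ℏ/2

For a virtual particle borrowing energy ΔE, the maximum lifetime is:
Δt_max = ℏ/(2ΔE)

Converting energy:
ΔE = 619.7 MeV = 9.929e-11 J

Δt_max = (1.055e-34 J·s) / (2 × 9.929e-11 J)
Δt_max = 5.311e-25 s = 5.311 × 10^-25 s

Virtual particles with higher borrowed energy exist for shorter times.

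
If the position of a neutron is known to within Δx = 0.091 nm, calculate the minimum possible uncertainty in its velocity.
345.946 m/s

Using the Heisenberg uncertainty principle and Δp = mΔv:
ΔxΔp ≥ ℏ/2
Δx(mΔv) ≥ ℏ/2

The minimum uncertainty in velocity is:
Δv_min = ℏ/(2mΔx)
Δv_min = (1.055e-34 J·s) / (2 × 1.675e-27 kg × 9.100e-11 m)
Δv_min = 3.459e+02 m/s = 345.946 m/s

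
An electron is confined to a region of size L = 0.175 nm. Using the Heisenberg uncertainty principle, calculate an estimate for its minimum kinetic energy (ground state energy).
311.019 meV

Using the uncertainty principle to estimate ground state energy:

1. The position uncertainty is approximately the confinement size:
   Δx ≈ L = 1.750e-10 m

2. From ΔxΔp ≥ ℏ/2, the minimum momentum uncertainty is:
   Δp ≈ ℏ/(2L) = 3.013e-25 kg·m/s

3. The kinetic energy is approximately:
   KE ≈ (Δp)²/(2m) = (3.013e-25)²/(2 × 9.109e-31 kg)
   KE ≈ 4.983e-20 J = 311.019 meV

This is an order-of-magnitude estimate of the ground state energy.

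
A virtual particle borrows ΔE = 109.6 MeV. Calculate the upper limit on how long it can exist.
3.003 ys

Using the energy-time uncertainty principle:
ΔEΔt ≥ ℏ/2

For a virtual particle borrowing energy ΔE, the maximum lifetime is:
Δt_max = ℏ/(2ΔE)

Converting energy:
ΔE = 109.6 MeV = 1.756e-11 J

Δt_max = (1.055e-34 J·s) / (2 × 1.756e-11 J)
Δt_max = 3.003e-24 s = 3.003 ys

Virtual particles with higher borrowed energy exist for shorter times.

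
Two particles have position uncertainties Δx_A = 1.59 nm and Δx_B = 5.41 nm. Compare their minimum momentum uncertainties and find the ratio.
Particle A has the larger minimum momentum uncertainty, by a factor of 3.40.

For each particle, the minimum momentum uncertainty is Δp_min = ℏ/(2Δx):

Particle A: Δp_A = ℏ/(2×1.590e-09 m) = 3.316e-26 kg·m/s
Particle B: Δp_B = ℏ/(2×5.410e-09 m) = 9.747e-27 kg·m/s

Ratio: Δp_A/Δp_B = 3.40

Since Δp_min ∝ 1/Δx, the particle with smaller position uncertainty (A) has larger momentum uncertainty.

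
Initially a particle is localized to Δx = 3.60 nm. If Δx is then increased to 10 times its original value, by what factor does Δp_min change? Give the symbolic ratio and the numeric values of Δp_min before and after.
Original Δp_min = 1.465 × 10^-26 kg·m/s; new Δp'_min = 1.465 × 10^-27 kg·m/s; ratio Δp'_min/Δp_min = 1/10.

From the uncertainty principle ΔxΔp ≥ ℏ/2, the minimum momentum uncertainty is Δp_min = ℏ/(2Δx).

Original (Δx = 3.60 nm = 3.600e-09 m):
Δp_min = (1.055e-34 J·s)/(2 × 3.600e-09 m) = 1.465e-26 kg·m/s

When Δx → 10Δx:
Δp'_min = ℏ/(2 × 10Δx) = (1/10) × ℏ/(2Δx) = (1/10) × Δp_min
Δp'_min = 1/10 × 1.465e-26 kg·m/s = 1.465e-27 kg·m/s

Since Δp_min ∝ 1/Δx, when Δx is increased to 10 times its original value, Δp_min decreases to 1/10 of its original value.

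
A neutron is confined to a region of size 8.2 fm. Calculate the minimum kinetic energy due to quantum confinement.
77.042 keV

Using the uncertainty principle:

1. Position uncertainty: Δx ≈ 8.200e-15 m
2. Minimum momentum uncertainty: Δp = ℏ/(2Δx) = 6.430e-21 kg·m/s
3. Minimum kinetic energy:
   KE = (Δp)²/(2m) = (6.430e-21)²/(2 × 1.675e-27 kg)
   KE = 1.234e-14 J = 77.042 keV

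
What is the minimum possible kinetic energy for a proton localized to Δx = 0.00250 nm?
829.992 meV

Localizing a particle requires giving it sufficient momentum uncertainty:

1. From uncertainty principle: Δp ≥ ℏ/(2Δx)
   Δp_min = (1.055e-34 J·s) / (2 × 2.500e-12 m)
   Δp_min = 2.109e-23 kg·m/s

2. This momentum uncertainty corresponds to kinetic energy:
   KE ≈ (Δp)²/(2m) = (2.109e-23)²/(2 × 1.673e-27 kg)
   KE = 1.330e-19 J = 829.992 meV

Tighter localization requires more energy.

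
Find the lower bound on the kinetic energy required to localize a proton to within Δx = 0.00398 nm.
327.482 meV

Localizing a particle requires giving it sufficient momentum uncertainty:

1. From uncertainty principle: Δp ≥ ℏ/(2Δx)
   Δp_min = (1.055e-34 J·s) / (2 × 3.980e-12 m)
   Δp_min = 1.325e-23 kg·m/s

2. This momentum uncertainty corresponds to kinetic energy:
   KE ≈ (Δp)²/(2m) = (1.325e-23)²/(2 × 1.673e-27 kg)
   KE = 5.247e-20 J = 327.482 meV

Tighter localization requires more energy.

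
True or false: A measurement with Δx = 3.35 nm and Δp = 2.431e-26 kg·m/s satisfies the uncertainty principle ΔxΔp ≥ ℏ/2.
Yes, it satisfies the uncertainty principle.

Calculate the product ΔxΔp:
ΔxΔp = (3.350e-09 m) × (2.431e-26 kg·m/s)
ΔxΔp = 8.144e-35 J·s

Compare to the minimum allowed value ℏ/2:
ℏ/2 = 5.273e-35 J·s

Since ΔxΔp = 8.144e-35 J·s ≥ 5.273e-35 J·s = ℏ/2,
the measurement satisfies the uncertainty principle.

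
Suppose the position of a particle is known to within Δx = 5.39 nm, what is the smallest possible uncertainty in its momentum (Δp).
9.783 × 10^-27 kg·m/s

Using the Heisenberg uncertainty principle:
ΔxΔp ≥ ℏ/2

The minimum uncertainty in momentum is:
Δp_min = ℏ/(2Δx)
Δp_min = (1.055e-34 J·s) / (2 × 5.390e-09 m)
Δp_min = 9.783e-27 kg·m/s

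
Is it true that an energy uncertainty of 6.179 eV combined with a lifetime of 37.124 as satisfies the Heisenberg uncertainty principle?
No, it violates the uncertainty relation.

Calculate the product ΔEΔt:
ΔE = 6.179 eV = 9.900e-19 J
ΔEΔt = (9.900e-19 J) × (3.712e-17 s)
ΔEΔt = 3.675e-35 J·s

Compare to the minimum allowed value ℏ/2:
ℏ/2 = 5.273e-35 J·s

Since ΔEΔt = 3.675e-35 J·s < 5.273e-35 J·s = ℏ/2,
this violates the uncertainty relation.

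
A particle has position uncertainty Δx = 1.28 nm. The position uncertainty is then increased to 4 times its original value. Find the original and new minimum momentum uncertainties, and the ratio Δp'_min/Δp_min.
Original Δp_min = 4.119 × 10^-26 kg·m/s; new Δp'_min = 1.030 × 10^-26 kg·m/s; ratio Δp'_min/Δp_min = 1/4.

From the uncertainty principle ΔxΔp ≥ ℏ/2, the minimum momentum uncertainty is Δp_min = ℏ/(2Δx).

Original (Δx = 1.28 nm = 1.280e-09 m):
Δp_min = (1.055e-34 J·s)/(2 × 1.280e-09 m) = 4.119e-26 kg·m/s

When Δx → 4Δx:
Δp'_min = ℏ/(2 × 4Δx) = (1/4) × ℏ/(2Δx) = (1/4) × Δp_min
Δp'_min = 1/4 × 4.119e-26 kg·m/s = 1.030e-26 kg·m/s

Since Δp_min ∝ 1/Δx, when Δx is increased to 4 times its original value, Δp_min decreases to 1/4 of its original value.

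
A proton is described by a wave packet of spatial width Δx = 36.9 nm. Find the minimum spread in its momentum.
1.429 × 10^-27 kg·m/s

For a wave packet, the spatial width Δx and momentum spread Δp are related by the uncertainty principle:
ΔxΔp ≥ ℏ/2

The minimum momentum spread is:
Δp_min = ℏ/(2Δx)
Δp_min = (1.055e-34 J·s) / (2 × 3.690e-08 m)
Δp_min = 1.429e-27 kg·m/s

A wave packet cannot have both a well-defined position and well-defined momentum.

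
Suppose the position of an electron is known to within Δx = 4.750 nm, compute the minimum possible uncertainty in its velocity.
12.186 km/s

Using the Heisenberg uncertainty principle and Δp = mΔv:
ΔxΔp ≥ ℏ/2
Δx(mΔv) ≥ ℏ/2

The minimum uncertainty in velocity is:
Δv_min = ℏ/(2mΔx)
Δv_min = (1.055e-34 J·s) / (2 × 9.109e-31 kg × 4.750e-09 m)
Δv_min = 1.219e+04 m/s = 12.186 km/s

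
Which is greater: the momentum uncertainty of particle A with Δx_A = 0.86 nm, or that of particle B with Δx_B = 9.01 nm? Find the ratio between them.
Particle A has the larger minimum momentum uncertainty, by a factor of 10.48.

For each particle, the minimum momentum uncertainty is Δp_min = ℏ/(2Δx):

Particle A: Δp_A = ℏ/(2×8.600e-10 m) = 6.131e-26 kg·m/s
Particle B: Δp_B = ℏ/(2×9.010e-09 m) = 5.852e-27 kg·m/s

Ratio: Δp_A/Δp_B = 10.48

Since Δp_min ∝ 1/Δx, the particle with smaller position uncertainty (A) has larger momentum uncertainty.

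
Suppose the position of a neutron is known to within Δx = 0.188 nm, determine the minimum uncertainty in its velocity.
167.453 m/s

Using the Heisenberg uncertainty principle and Δp = mΔv:
ΔxΔp ≥ ℏ/2
Δx(mΔv) ≥ ℏ/2

The minimum uncertainty in velocity is:
Δv_min = ℏ/(2mΔx)
Δv_min = (1.055e-34 J·s) / (2 × 1.675e-27 kg × 1.880e-10 m)
Δv_min = 1.675e+02 m/s = 167.453 m/s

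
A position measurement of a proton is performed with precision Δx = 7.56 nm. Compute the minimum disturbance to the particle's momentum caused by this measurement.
6.975 × 10^-27 kg·m/s

The uncertainty principle implies that measuring position disturbs momentum:
ΔxΔp ≥ ℏ/2

When we measure position with precision Δx, we necessarily introduce a momentum uncertainty:
Δp ≥ ℏ/(2Δx)
Δp_min = (1.055e-34 J·s) / (2 × 7.560e-09 m)
Δp_min = 6.975e-27 kg·m/s

The more precisely we measure position, the greater the momentum disturbance.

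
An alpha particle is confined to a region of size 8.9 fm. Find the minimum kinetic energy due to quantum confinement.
16.485 keV

Using the uncertainty principle:

1. Position uncertainty: Δx ≈ 8.900e-15 m
2. Minimum momentum uncertainty: Δp = ℏ/(2Δx) = 5.925e-21 kg·m/s
3. Minimum kinetic energy:
   KE = (Δp)²/(2m) = (5.925e-21)²/(2 × 6.645e-27 kg)
   KE = 2.641e-15 J = 16.485 keV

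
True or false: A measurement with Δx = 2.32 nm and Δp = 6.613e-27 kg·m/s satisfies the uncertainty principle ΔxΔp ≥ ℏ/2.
No, it violates the uncertainty principle (impossible measurement).

Calculate the product ΔxΔp:
ΔxΔp = (2.320e-09 m) × (6.613e-27 kg·m/s)
ΔxΔp = 1.534e-35 J·s

Compare to the minimum allowed value ℏ/2:
ℏ/2 = 5.273e-35 J·s

Since ΔxΔp = 1.534e-35 J·s < 5.273e-35 J·s = ℏ/2,
the measurement violates the uncertainty principle.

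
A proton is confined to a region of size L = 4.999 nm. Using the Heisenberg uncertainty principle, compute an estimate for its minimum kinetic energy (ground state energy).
207.581 neV

Using the uncertainty principle to estimate ground state energy:

1. The position uncertainty is approximately the confinement size:
   Δx ≈ L = 4.999e-09 m

2. From ΔxΔp ≥ ℏ/2, the minimum momentum uncertainty is:
   Δp ≈ ℏ/(2L) = 1.055e-26 kg·m/s

3. The kinetic energy is approximately:
   KE ≈ (Δp)²/(2m) = (1.055e-26)²/(2 × 1.673e-27 kg)
   KE ≈ 3.326e-26 J = 207.581 neV

This is an order-of-magnitude estimate of the ground state energy.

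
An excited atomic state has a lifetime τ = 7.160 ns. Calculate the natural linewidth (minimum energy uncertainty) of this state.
45.965 neV

Using the energy-time uncertainty principle:
ΔEΔt ≥ ℏ/2

The lifetime τ represents the time uncertainty Δt.
The natural linewidth (minimum energy uncertainty) is:

ΔE = ℏ/(2τ)
ΔE = (1.055e-34 J·s) / (2 × 7.160e-09 s)
ΔE = 7.364e-27 J = 45.965 neV

This natural linewidth limits the precision of spectroscopic measurements.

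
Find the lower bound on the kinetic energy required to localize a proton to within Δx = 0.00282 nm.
652.313 meV

Localizing a particle requires giving it sufficient momentum uncertainty:

1. From uncertainty principle: Δp ≥ ℏ/(2Δx)
   Δp_min = (1.055e-34 J·s) / (2 × 2.820e-12 m)
   Δp_min = 1.870e-23 kg·m/s

2. This momentum uncertainty corresponds to kinetic energy:
   KE ≈ (Δp)²/(2m) = (1.870e-23)²/(2 × 1.673e-27 kg)
   KE = 1.045e-19 J = 652.313 meV

Tighter localization requires more energy.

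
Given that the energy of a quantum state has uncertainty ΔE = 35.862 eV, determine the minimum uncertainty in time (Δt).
9.177 as

Using the energy-time uncertainty principle:
ΔEΔt ≥ ℏ/2

The minimum uncertainty in time is:
Δt_min = ℏ/(2ΔE)
Δt_min = (1.055e-34 J·s) / (2 × 5.746e-18 J)
Δt_min = 9.177e-18 s = 9.177 as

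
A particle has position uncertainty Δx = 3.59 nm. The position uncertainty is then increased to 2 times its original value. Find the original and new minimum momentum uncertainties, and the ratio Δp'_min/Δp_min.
Original Δp_min = 1.469 × 10^-26 kg·m/s; new Δp'_min = 7.344 × 10^-27 kg·m/s; ratio Δp'_min/Δp_min = 1/2.

From the uncertainty principle ΔxΔp ≥ ℏ/2, the minimum momentum uncertainty is Δp_min = ℏ/(2Δx).

Original (Δx = 3.59 nm = 3.590e-09 m):
Δp_min = (1.055e-34 J·s)/(2 × 3.590e-09 m) = 1.469e-26 kg·m/s

When Δx → 2Δx:
Δp'_min = ℏ/(2 × 2Δx) = (1/2) × ℏ/(2Δx) = (1/2) × Δp_min
Δp'_min = 1/2 × 1.469e-26 kg·m/s = 7.344e-27 kg·m/s

Since Δp_min ∝ 1/Δx, when Δx is increased to 2 times its original value, Δp_min decreases to 1/2 of its original value.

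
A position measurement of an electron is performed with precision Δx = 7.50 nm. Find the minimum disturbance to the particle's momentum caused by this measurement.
7.030 × 10^-27 kg·m/s

The uncertainty principle implies that measuring position disturbs momentum:
ΔxΔp ≥ ℏ/2

When we measure position with precision Δx, we necessarily introduce a momentum uncertainty:
Δp ≥ ℏ/(2Δx)
Δp_min = (1.055e-34 J·s) / (2 × 7.500e-09 m)
Δp_min = 7.030e-27 kg·m/s

The more precisely we measure position, the greater the momentum disturbance.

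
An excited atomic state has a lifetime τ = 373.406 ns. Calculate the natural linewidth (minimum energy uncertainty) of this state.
881.362 peV

Using the energy-time uncertainty principle:
ΔEΔt ≥ ℏ/2

The lifetime τ represents the time uncertainty Δt.
The natural linewidth (minimum energy uncertainty) is:

ΔE = ℏ/(2τ)
ΔE = (1.055e-34 J·s) / (2 × 3.734e-07 s)
ΔE = 1.412e-28 J = 881.362 peV

This natural linewidth limits the precision of spectroscopic measurements.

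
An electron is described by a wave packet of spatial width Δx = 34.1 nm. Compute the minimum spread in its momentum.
1.546 × 10^-27 kg·m/s

For a wave packet, the spatial width Δx and momentum spread Δp are related by the uncertainty principle:
ΔxΔp ≥ ℏ/2

The minimum momentum spread is:
Δp_min = ℏ/(2Δx)
Δp_min = (1.055e-34 J·s) / (2 × 3.410e-08 m)
Δp_min = 1.546e-27 kg·m/s

A wave packet cannot have both a well-defined position and well-defined momentum.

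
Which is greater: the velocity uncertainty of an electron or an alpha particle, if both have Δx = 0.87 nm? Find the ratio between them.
The electron has the larger minimum velocity uncertainty, by a ratio of 7294.3.

For both particles, Δp_min = ℏ/(2Δx) = 6.061e-26 kg·m/s (same for both).

The velocity uncertainty is Δv = Δp/m:
- electron: Δv = 6.061e-26 / 9.109e-31 = 6.653e+04 m/s = 66.533 km/s
- alpha particle: Δv = 6.061e-26 / 6.645e-27 = 9.121e+00 m/s = 9.121 m/s

Ratio: 6.653e+04 / 9.121e+00 = 7294.3

The lighter particle has larger velocity uncertainty because Δv ∝ 1/m.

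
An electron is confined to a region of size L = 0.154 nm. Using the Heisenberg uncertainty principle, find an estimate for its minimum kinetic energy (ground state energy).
401.626 meV

Using the uncertainty principle to estimate ground state energy:

1. The position uncertainty is approximately the confinement size:
   Δx ≈ L = 1.540e-10 m

2. From ΔxΔp ≥ ℏ/2, the minimum momentum uncertainty is:
   Δp ≈ ℏ/(2L) = 3.424e-25 kg·m/s

3. The kinetic energy is approximately:
   KE ≈ (Δp)²/(2m) = (3.424e-25)²/(2 × 9.109e-31 kg)
   KE ≈ 6.435e-20 J = 401.626 meV

This is an order-of-magnitude estimate of the ground state energy.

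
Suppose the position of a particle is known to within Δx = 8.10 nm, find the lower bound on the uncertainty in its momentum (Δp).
6.510 × 10^-27 kg·m/s

Using the Heisenberg uncertainty principle:
ΔxΔp ≥ ℏ/2

The minimum uncertainty in momentum is:
Δp_min = ℏ/(2Δx)
Δp_min = (1.055e-34 J·s) / (2 × 8.100e-09 m)
Δp_min = 6.510e-27 kg·m/s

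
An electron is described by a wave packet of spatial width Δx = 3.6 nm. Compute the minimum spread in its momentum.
1.465 × 10^-26 kg·m/s

For a wave packet, the spatial width Δx and momentum spread Δp are related by the uncertainty principle:
ΔxΔp ≥ ℏ/2

The minimum momentum spread is:
Δp_min = ℏ/(2Δx)
Δp_min = (1.055e-34 J·s) / (2 × 3.600e-09 m)
Δp_min = 1.465e-26 kg·m/s

A wave packet cannot have both a well-defined position and well-defined momentum.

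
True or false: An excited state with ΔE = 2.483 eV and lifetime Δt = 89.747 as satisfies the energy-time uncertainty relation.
No, it violates the uncertainty relation.

Calculate the product ΔEΔt:
ΔE = 2.483 eV = 3.978e-19 J
ΔEΔt = (3.978e-19 J) × (8.975e-17 s)
ΔEΔt = 3.570e-35 J·s

Compare to the minimum allowed value ℏ/2:
ℏ/2 = 5.273e-35 J·s

Since ΔEΔt = 3.570e-35 J·s < 5.273e-35 J·s = ℏ/2,
this violates the uncertainty relation.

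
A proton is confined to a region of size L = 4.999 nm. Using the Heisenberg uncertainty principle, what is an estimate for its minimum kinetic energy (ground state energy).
207.581 neV

Using the uncertainty principle to estimate ground state energy:

1. The position uncertainty is approximately the confinement size:
   Δx ≈ L = 4.999e-09 m

2. From ΔxΔp ≥ ℏ/2, the minimum momentum uncertainty is:
   Δp ≈ ℏ/(2L) = 1.055e-26 kg·m/s

3. The kinetic energy is approximately:
   KE ≈ (Δp)²/(2m) = (1.055e-26)²/(2 × 1.673e-27 kg)
   KE ≈ 3.326e-26 J = 207.581 neV

This is an order-of-magnitude estimate of the ground state energy.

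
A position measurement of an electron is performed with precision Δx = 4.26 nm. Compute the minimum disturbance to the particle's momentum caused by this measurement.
1.238 × 10^-26 kg·m/s

The uncertainty principle implies that measuring position disturbs momentum:
ΔxΔp ≥ ℏ/2

When we measure position with precision Δx, we necessarily introduce a momentum uncertainty:
Δp ≥ ℏ/(2Δx)
Δp_min = (1.055e-34 J·s) / (2 × 4.260e-09 m)
Δp_min = 1.238e-26 kg·m/s

The more precisely we measure position, the greater the momentum disturbance.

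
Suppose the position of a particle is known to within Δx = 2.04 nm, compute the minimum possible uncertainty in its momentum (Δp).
2.585 × 10^-26 kg·m/s

Using the Heisenberg uncertainty principle:
ΔxΔp ≥ ℏ/2

The minimum uncertainty in momentum is:
Δp_min = ℏ/(2Δx)
Δp_min = (1.055e-34 J·s) / (2 × 2.040e-09 m)
Δp_min = 2.585e-26 kg·m/s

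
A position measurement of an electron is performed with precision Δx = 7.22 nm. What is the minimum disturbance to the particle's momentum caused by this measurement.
7.303 × 10^-27 kg·m/s

The uncertainty principle implies that measuring position disturbs momentum:
ΔxΔp ≥ ℏ/2

When we measure position with precision Δx, we necessarily introduce a momentum uncertainty:
Δp ≥ ℏ/(2Δx)
Δp_min = (1.055e-34 J·s) / (2 × 7.220e-09 m)
Δp_min = 7.303e-27 kg·m/s

The more precisely we measure position, the greater the momentum disturbance.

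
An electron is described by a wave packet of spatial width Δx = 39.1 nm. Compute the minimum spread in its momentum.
1.349 × 10^-27 kg·m/s

For a wave packet, the spatial width Δx and momentum spread Δp are related by the uncertainty principle:
ΔxΔp ≥ ℏ/2

The minimum momentum spread is:
Δp_min = ℏ/(2Δx)
Δp_min = (1.055e-34 J·s) / (2 × 3.910e-08 m)
Δp_min = 1.349e-27 kg·m/s

A wave packet cannot have both a well-defined position and well-defined momentum.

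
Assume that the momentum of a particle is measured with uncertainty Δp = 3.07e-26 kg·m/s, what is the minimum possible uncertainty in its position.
1.718 nm

Using the Heisenberg uncertainty principle:
ΔxΔp ≥ ℏ/2

The minimum uncertainty in position is:
Δx_min = ℏ/(2Δp)
Δx_min = (1.055e-34 J·s) / (2 × 3.070e-26 kg·m/s)
Δx_min = 1.718e-09 m = 1.718 nm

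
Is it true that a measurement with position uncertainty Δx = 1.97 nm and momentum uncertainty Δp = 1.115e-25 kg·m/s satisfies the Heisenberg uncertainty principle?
Yes, it satisfies the uncertainty principle.

Calculate the product ΔxΔp:
ΔxΔp = (1.970e-09 m) × (1.115e-25 kg·m/s)
ΔxΔp = 2.197e-34 J·s

Compare to the minimum allowed value ℏ/2:
ℏ/2 = 5.273e-35 J·s

Since ΔxΔp = 2.197e-34 J·s ≥ 5.273e-35 J·s = ℏ/2,
the measurement satisfies the uncertainty principle.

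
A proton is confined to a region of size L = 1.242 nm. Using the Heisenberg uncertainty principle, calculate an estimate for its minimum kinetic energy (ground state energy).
3.363 μeV

Using the uncertainty principle to estimate ground state energy:

1. The position uncertainty is approximately the confinement size:
   Δx ≈ L = 1.242e-09 m

2. From ΔxΔp ≥ ℏ/2, the minimum momentum uncertainty is:
   Δp ≈ ℏ/(2L) = 4.245e-26 kg·m/s

3. The kinetic energy is approximately:
   KE ≈ (Δp)²/(2m) = (4.245e-26)²/(2 × 1.673e-27 kg)
   KE ≈ 5.388e-25 J = 3.363 μeV

This is an order-of-magnitude estimate of the ground state energy.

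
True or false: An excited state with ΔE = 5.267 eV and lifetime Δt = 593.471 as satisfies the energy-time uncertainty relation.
Yes, it satisfies the uncertainty relation.

Calculate the product ΔEΔt:
ΔE = 5.267 eV = 8.439e-19 J
ΔEΔt = (8.439e-19 J) × (5.935e-16 s)
ΔEΔt = 5.008e-34 J·s

Compare to the minimum allowed value ℏ/2:
ℏ/2 = 5.273e-35 J·s

Since ΔEΔt = 5.008e-34 J·s ≥ 5.273e-35 J·s = ℏ/2,
this satisfies the uncertainty relation.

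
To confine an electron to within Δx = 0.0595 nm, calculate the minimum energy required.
2.690 eV

Localizing a particle requires giving it sufficient momentum uncertainty:

1. From uncertainty principle: Δp ≥ ℏ/(2Δx)
   Δp_min = (1.055e-34 J·s) / (2 × 5.950e-11 m)
   Δp_min = 8.862e-25 kg·m/s

2. This momentum uncertainty corresponds to kinetic energy:
   KE ≈ (Δp)²/(2m) = (8.862e-25)²/(2 × 9.109e-31 kg)
   KE = 4.311e-19 J = 2.690 eV

Tighter localization requires more energy.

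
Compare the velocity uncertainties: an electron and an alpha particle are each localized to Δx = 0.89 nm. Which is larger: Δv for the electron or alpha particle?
The electron has the larger minimum velocity uncertainty, by a ratio of 7294.3.

For both particles, Δp_min = ℏ/(2Δx) = 5.925e-26 kg·m/s (same for both).

The velocity uncertainty is Δv = Δp/m:
- electron: Δv = 5.925e-26 / 9.109e-31 = 6.504e+04 m/s = 65.038 km/s
- alpha particle: Δv = 5.925e-26 / 6.645e-27 = 8.916e+00 m/s = 8.916 m/s

Ratio: 6.504e+04 / 8.916e+00 = 7294.3

The lighter particle has larger velocity uncertainty because Δv ∝ 1/m.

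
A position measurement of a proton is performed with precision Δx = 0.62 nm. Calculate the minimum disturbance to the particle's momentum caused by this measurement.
8.505 × 10^-26 kg·m/s

The uncertainty principle implies that measuring position disturbs momentum:
ΔxΔp ≥ ℏ/2

When we measure position with precision Δx, we necessarily introduce a momentum uncertainty:
Δp ≥ ℏ/(2Δx)
Δp_min = (1.055e-34 J·s) / (2 × 6.200e-10 m)
Δp_min = 8.505e-26 kg·m/s

The more precisely we measure position, the greater the momentum disturbance.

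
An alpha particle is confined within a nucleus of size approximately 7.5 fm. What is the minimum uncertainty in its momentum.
7.030 × 10^-21 kg·m/s

Using the Heisenberg uncertainty principle:
ΔxΔp ≥ ℏ/2

With Δx ≈ L = 7.500e-15 m (the confinement size):
Δp_min = ℏ/(2Δx)
Δp_min = (1.055e-34 J·s) / (2 × 7.500e-15 m)
Δp_min = 7.030e-21 kg·m/s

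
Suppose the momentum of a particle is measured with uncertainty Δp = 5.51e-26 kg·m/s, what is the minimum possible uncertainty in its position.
956.962 pm

Using the Heisenberg uncertainty principle:
ΔxΔp ≥ ℏ/2

The minimum uncertainty in position is:
Δx_min = ℏ/(2Δp)
Δx_min = (1.055e-34 J·s) / (2 × 5.510e-26 kg·m/s)
Δx_min = 9.570e-10 m = 956.962 pm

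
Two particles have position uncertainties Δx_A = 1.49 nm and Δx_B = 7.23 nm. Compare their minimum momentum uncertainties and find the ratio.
Particle A has the larger minimum momentum uncertainty, by a factor of 4.85.

For each particle, the minimum momentum uncertainty is Δp_min = ℏ/(2Δx):

Particle A: Δp_A = ℏ/(2×1.490e-09 m) = 3.539e-26 kg·m/s
Particle B: Δp_B = ℏ/(2×7.230e-09 m) = 7.293e-27 kg·m/s

Ratio: Δp_A/Δp_B = 4.85

Since Δp_min ∝ 1/Δx, the particle with smaller position uncertainty (A) has larger momentum uncertainty.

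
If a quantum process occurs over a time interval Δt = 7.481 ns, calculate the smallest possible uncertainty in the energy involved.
43.992 neV

Using the energy-time uncertainty principle:
ΔEΔt ≥ ℏ/2

The minimum uncertainty in energy is:
ΔE_min = ℏ/(2Δt)
ΔE_min = (1.055e-34 J·s) / (2 × 7.481e-09 s)
ΔE_min = 7.048e-27 J = 43.992 neV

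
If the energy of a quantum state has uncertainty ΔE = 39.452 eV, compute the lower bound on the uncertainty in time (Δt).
8.342 as

Using the energy-time uncertainty principle:
ΔEΔt ≥ ℏ/2

The minimum uncertainty in time is:
Δt_min = ℏ/(2ΔE)
Δt_min = (1.055e-34 J·s) / (2 × 6.321e-18 J)
Δt_min = 8.342e-18 s = 8.342 as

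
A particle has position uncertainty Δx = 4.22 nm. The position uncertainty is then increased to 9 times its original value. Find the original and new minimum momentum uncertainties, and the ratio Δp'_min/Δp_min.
Original Δp_min = 1.249 × 10^-26 kg·m/s; new Δp'_min = 1.388 × 10^-27 kg·m/s; ratio Δp'_min/Δp_min = 1/9.

From the uncertainty principle ΔxΔp ≥ ℏ/2, the minimum momentum uncertainty is Δp_min = ℏ/(2Δx).

Original (Δx = 4.22 nm = 4.220e-09 m):
Δp_min = (1.055e-34 J·s)/(2 × 4.220e-09 m) = 1.249e-26 kg·m/s

When Δx → 9Δx:
Δp'_min = ℏ/(2 × 9Δx) = (1/9) × ℏ/(2Δx) = (1/9) × Δp_min
Δp'_min = 1/9 × 1.249e-26 kg·m/s = 1.388e-27 kg·m/s

Since Δp_min ∝ 1/Δx, when Δx is increased to 9 times its original value, Δp_min decreases to 1/9 of its original value.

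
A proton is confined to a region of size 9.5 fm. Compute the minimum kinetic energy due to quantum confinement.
57.479 keV

Using the uncertainty principle:

1. Position uncertainty: Δx ≈ 9.500e-15 m
2. Minimum momentum uncertainty: Δp = ℏ/(2Δx) = 5.550e-21 kg·m/s
3. Minimum kinetic energy:
   KE = (Δp)²/(2m) = (5.550e-21)²/(2 × 1.673e-27 kg)
   KE = 9.209e-15 J = 57.479 keV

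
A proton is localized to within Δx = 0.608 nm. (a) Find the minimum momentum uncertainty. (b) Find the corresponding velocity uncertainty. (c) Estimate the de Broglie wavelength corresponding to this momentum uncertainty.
(a) Δp_min = 8.672 × 10^-26 kg·m/s
(b) Δv_min = 51.850 m/s
(c) λ_dB = 7.640 nm

Step-by-step:

(a) From the uncertainty principle:
Δp_min = ℏ/(2Δx) = (1.055e-34 J·s)/(2 × 6.080e-10 m) = 8.672e-26 kg·m/s

(b) The velocity uncertainty:
Δv = Δp/m = (8.672e-26 kg·m/s)/(1.673e-27 kg) = 5.185e+01 m/s = 51.850 m/s

(c) The de Broglie wavelength for this momentum:
λ = h/p = (6.626e-34 J·s)/(8.672e-26 kg·m/s) = 7.640e-09 m = 7.640 nm

Note: The de Broglie wavelength is comparable to the localization size, as expected from wave-particle duality.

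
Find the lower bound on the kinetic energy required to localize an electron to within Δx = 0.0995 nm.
962.092 meV

Localizing a particle requires giving it sufficient momentum uncertainty:

1. From uncertainty principle: Δp ≥ ℏ/(2Δx)
   Δp_min = (1.055e-34 J·s) / (2 × 9.950e-11 m)
   Δp_min = 5.299e-25 kg·m/s

2. This momentum uncertainty corresponds to kinetic energy:
   KE ≈ (Δp)²/(2m) = (5.299e-25)²/(2 × 9.109e-31 kg)
   KE = 1.541e-19 J = 962.092 meV

Tighter localization requires more energy.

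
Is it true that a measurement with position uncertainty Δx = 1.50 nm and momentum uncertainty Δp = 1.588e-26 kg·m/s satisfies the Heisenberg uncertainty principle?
No, it violates the uncertainty principle (impossible measurement).

Calculate the product ΔxΔp:
ΔxΔp = (1.500e-09 m) × (1.588e-26 kg·m/s)
ΔxΔp = 2.382e-35 J·s

Compare to the minimum allowed value ℏ/2:
ℏ/2 = 5.273e-35 J·s

Since ΔxΔp = 2.382e-35 J·s < 5.273e-35 J·s = ℏ/2,
the measurement violates the uncertainty principle.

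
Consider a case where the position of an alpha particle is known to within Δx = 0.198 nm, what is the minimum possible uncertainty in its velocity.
40.078 m/s

Using the Heisenberg uncertainty principle and Δp = mΔv:
ΔxΔp ≥ ℏ/2
Δx(mΔv) ≥ ℏ/2

The minimum uncertainty in velocity is:
Δv_min = ℏ/(2mΔx)
Δv_min = (1.055e-34 J·s) / (2 × 6.645e-27 kg × 1.980e-10 m)
Δv_min = 4.008e+01 m/s = 40.078 m/s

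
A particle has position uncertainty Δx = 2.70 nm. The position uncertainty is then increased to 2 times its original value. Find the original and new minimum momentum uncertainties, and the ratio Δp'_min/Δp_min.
Original Δp_min = 1.953 × 10^-26 kg·m/s; new Δp'_min = 9.765 × 10^-27 kg·m/s; ratio Δp'_min/Δp_min = 1/2.

From the uncertainty principle ΔxΔp ≥ ℏ/2, the minimum momentum uncertainty is Δp_min = ℏ/(2Δx).

Original (Δx = 2.70 nm = 2.700e-09 m):
Δp_min = (1.055e-34 J·s)/(2 × 2.700e-09 m) = 1.953e-26 kg·m/s

When Δx → 2Δx:
Δp'_min = ℏ/(2 × 2Δx) = (1/2) × ℏ/(2Δx) = (1/2) × Δp_min
Δp'_min = 1/2 × 1.953e-26 kg·m/s = 9.765e-27 kg·m/s

Since Δp_min ∝ 1/Δx, when Δx is increased to 2 times its original value, Δp_min decreases to 1/2 of its original value.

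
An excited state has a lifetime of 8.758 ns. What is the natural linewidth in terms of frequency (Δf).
9.086 MHz

Using the energy-time uncertainty principle and E = hf:
ΔEΔt ≥ ℏ/2
hΔf·Δt ≥ ℏ/2

The minimum frequency uncertainty is:
Δf = ℏ/(2hτ) = 1/(4πτ)
Δf = 1/(4π × 8.758e-09 s)
Δf = 9.086e+06 Hz = 9.086 MHz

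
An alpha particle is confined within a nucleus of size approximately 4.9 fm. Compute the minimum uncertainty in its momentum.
1.076 × 10^-20 kg·m/s

Using the Heisenberg uncertainty principle:
ΔxΔp ≥ ℏ/2

With Δx ≈ L = 4.900e-15 m (the confinement size):
Δp_min = ℏ/(2Δx)
Δp_min = (1.055e-34 J·s) / (2 × 4.900e-15 m)
Δp_min = 1.076e-20 kg·m/s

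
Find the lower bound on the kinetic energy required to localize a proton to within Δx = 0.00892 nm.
65.197 meV

Localizing a particle requires giving it sufficient momentum uncertainty:

1. From uncertainty principle: Δp ≥ ℏ/(2Δx)
   Δp_min = (1.055e-34 J·s) / (2 × 8.920e-12 m)
   Δp_min = 5.911e-24 kg·m/s

2. This momentum uncertainty corresponds to kinetic energy:
   KE ≈ (Δp)²/(2m) = (5.911e-24)²/(2 × 1.673e-27 kg)
   KE = 1.045e-20 J = 65.197 meV

Tighter localization requires more energy.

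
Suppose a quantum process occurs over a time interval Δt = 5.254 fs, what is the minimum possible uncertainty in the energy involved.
62.639 meV

Using the energy-time uncertainty principle:
ΔEΔt ≥ ℏ/2

The minimum uncertainty in energy is:
ΔE_min = ℏ/(2Δt)
ΔE_min = (1.055e-34 J·s) / (2 × 5.254e-15 s)
ΔE_min = 1.004e-20 J = 62.639 meV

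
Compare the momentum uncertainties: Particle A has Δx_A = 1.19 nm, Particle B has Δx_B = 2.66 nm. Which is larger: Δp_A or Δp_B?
Particle A has the larger minimum momentum uncertainty, by a factor of 2.24.

For each particle, the minimum momentum uncertainty is Δp_min = ℏ/(2Δx):

Particle A: Δp_A = ℏ/(2×1.190e-09 m) = 4.431e-26 kg·m/s
Particle B: Δp_B = ℏ/(2×2.660e-09 m) = 1.982e-26 kg·m/s

Ratio: Δp_A/Δp_B = 2.24

Since Δp_min ∝ 1/Δx, the particle with smaller position uncertainty (A) has larger momentum uncertainty.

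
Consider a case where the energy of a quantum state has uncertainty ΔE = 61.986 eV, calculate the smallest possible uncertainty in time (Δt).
5.309 as

Using the energy-time uncertainty principle:
ΔEΔt ≥ ℏ/2

The minimum uncertainty in time is:
Δt_min = ℏ/(2ΔE)
Δt_min = (1.055e-34 J·s) / (2 × 9.931e-18 J)
Δt_min = 5.309e-18 s = 5.309 as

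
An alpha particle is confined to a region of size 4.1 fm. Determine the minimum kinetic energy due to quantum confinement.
77.680 keV

Using the uncertainty principle:

1. Position uncertainty: Δx ≈ 4.100e-15 m
2. Minimum momentum uncertainty: Δp = ℏ/(2Δx) = 1.286e-20 kg·m/s
3. Minimum kinetic energy:
   KE = (Δp)²/(2m) = (1.286e-20)²/(2 × 6.645e-27 kg)
   KE = 1.245e-14 J = 77.680 keV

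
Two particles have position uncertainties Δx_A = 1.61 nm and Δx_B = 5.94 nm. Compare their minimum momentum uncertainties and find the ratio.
Particle A has the larger minimum momentum uncertainty, by a factor of 3.69.

For each particle, the minimum momentum uncertainty is Δp_min = ℏ/(2Δx):

Particle A: Δp_A = ℏ/(2×1.610e-09 m) = 3.275e-26 kg·m/s
Particle B: Δp_B = ℏ/(2×5.940e-09 m) = 8.877e-27 kg·m/s

Ratio: Δp_A/Δp_B = 3.69

Since Δp_min ∝ 1/Δx, the particle with smaller position uncertainty (A) has larger momentum uncertainty.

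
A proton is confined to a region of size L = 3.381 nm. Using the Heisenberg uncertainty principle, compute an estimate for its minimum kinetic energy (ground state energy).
453.799 neV

Using the uncertainty principle to estimate ground state energy:

1. The position uncertainty is approximately the confinement size:
   Δx ≈ L = 3.381e-09 m

2. From ΔxΔp ≥ ℏ/2, the minimum momentum uncertainty is:
   Δp ≈ ℏ/(2L) = 1.560e-26 kg·m/s

3. The kinetic energy is approximately:
   KE ≈ (Δp)²/(2m) = (1.560e-26)²/(2 × 1.673e-27 kg)
   KE ≈ 7.271e-26 J = 453.799 neV

This is an order-of-magnitude estimate of the ground state energy.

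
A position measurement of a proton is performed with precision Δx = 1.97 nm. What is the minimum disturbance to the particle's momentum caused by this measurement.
2.677 × 10^-26 kg·m/s

The uncertainty principle implies that measuring position disturbs momentum:
ΔxΔp ≥ ℏ/2

When we measure position with precision Δx, we necessarily introduce a momentum uncertainty:
Δp ≥ ℏ/(2Δx)
Δp_min = (1.055e-34 J·s) / (2 × 1.970e-09 m)
Δp_min = 2.677e-26 kg·m/s

The more precisely we measure position, the greater the momentum disturbance.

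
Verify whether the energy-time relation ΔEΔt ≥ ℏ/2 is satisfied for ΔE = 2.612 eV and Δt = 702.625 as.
Yes, it satisfies the uncertainty relation.

Calculate the product ΔEΔt:
ΔE = 2.612 eV = 4.185e-19 J
ΔEΔt = (4.185e-19 J) × (7.026e-16 s)
ΔEΔt = 2.940e-34 J·s

Compare to the minimum allowed value ℏ/2:
ℏ/2 = 5.273e-35 J·s

Since ΔEΔt = 2.940e-34 J·s ≥ 5.273e-35 J·s = ℏ/2,
this satisfies the uncertainty relation.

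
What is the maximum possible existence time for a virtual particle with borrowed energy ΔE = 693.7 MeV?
4.744 × 10^-25 s

Using the energy-time uncertainty principle:
ΔEΔt ≥ ℏ/2

For a virtual particle borrowing energy ΔE, the maximum lifetime is:
Δt_max = ℏ/(2ΔE)

Converting energy:
ΔE = 693.7 MeV = 1.111e-10 J

Δt_max = (1.055e-34 J·s) / (2 × 1.111e-10 J)
Δt_max = 4.744e-25 s = 4.744 × 10^-25 s

Virtual particles with higher borrowed energy exist for shorter times.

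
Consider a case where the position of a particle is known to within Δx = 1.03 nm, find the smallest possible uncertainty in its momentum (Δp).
5.119 × 10^-26 kg·m/s

Using the Heisenberg uncertainty principle:
ΔxΔp ≥ ℏ/2

The minimum uncertainty in momentum is:
Δp_min = ℏ/(2Δx)
Δp_min = (1.055e-34 J·s) / (2 × 1.030e-09 m)
Δp_min = 5.119e-26 kg·m/s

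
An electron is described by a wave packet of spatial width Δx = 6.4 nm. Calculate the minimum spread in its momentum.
8.239 × 10^-27 kg·m/s

For a wave packet, the spatial width Δx and momentum spread Δp are related by the uncertainty principle:
ΔxΔp ≥ ℏ/2

The minimum momentum spread is:
Δp_min = ℏ/(2Δx)
Δp_min = (1.055e-34 J·s) / (2 × 6.400e-09 m)
Δp_min = 8.239e-27 kg·m/s

A wave packet cannot have both a well-defined position and well-defined momentum.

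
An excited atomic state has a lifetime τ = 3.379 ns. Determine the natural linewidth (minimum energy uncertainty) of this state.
97.397 neV

Using the energy-time uncertainty principle:
ΔEΔt ≥ ℏ/2

The lifetime τ represents the time uncertainty Δt.
The natural linewidth (minimum energy uncertainty) is:

ΔE = ℏ/(2τ)
ΔE = (1.055e-34 J·s) / (2 × 3.379e-09 s)
ΔE = 1.560e-26 J = 97.397 neV

This natural linewidth limits the precision of spectroscopic measurements.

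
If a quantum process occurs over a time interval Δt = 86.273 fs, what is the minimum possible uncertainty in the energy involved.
3.815 meV

Using the energy-time uncertainty principle:
ΔEΔt ≥ ℏ/2

The minimum uncertainty in energy is:
ΔE_min = ℏ/(2Δt)
ΔE_min = (1.055e-34 J·s) / (2 × 8.627e-14 s)
ΔE_min = 6.112e-22 J = 3.815 meV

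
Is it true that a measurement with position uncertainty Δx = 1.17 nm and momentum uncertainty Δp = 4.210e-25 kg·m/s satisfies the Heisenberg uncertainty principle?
Yes, it satisfies the uncertainty principle.

Calculate the product ΔxΔp:
ΔxΔp = (1.170e-09 m) × (4.210e-25 kg·m/s)
ΔxΔp = 4.926e-34 J·s

Compare to the minimum allowed value ℏ/2:
ℏ/2 = 5.273e-35 J·s

Since ΔxΔp = 4.926e-34 J·s ≥ 5.273e-35 J·s = ℏ/2,
the measurement satisfies the uncertainty principle.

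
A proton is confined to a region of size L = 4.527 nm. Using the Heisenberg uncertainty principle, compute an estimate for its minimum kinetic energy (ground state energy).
253.124 neV

Using the uncertainty principle to estimate ground state energy:

1. The position uncertainty is approximately the confinement size:
   Δx ≈ L = 4.527e-09 m

2. From ΔxΔp ≥ ℏ/2, the minimum momentum uncertainty is:
   Δp ≈ ℏ/(2L) = 1.165e-26 kg·m/s

3. The kinetic energy is approximately:
   KE ≈ (Δp)²/(2m) = (1.165e-26)²/(2 × 1.673e-27 kg)
   KE ≈ 4.055e-26 J = 253.124 neV

This is an order-of-magnitude estimate of the ground state energy.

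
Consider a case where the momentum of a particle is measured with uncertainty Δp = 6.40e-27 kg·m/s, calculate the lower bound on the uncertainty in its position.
8.239 nm

Using the Heisenberg uncertainty principle:
ΔxΔp ≥ ℏ/2

The minimum uncertainty in position is:
Δx_min = ℏ/(2Δp)
Δx_min = (1.055e-34 J·s) / (2 × 6.400e-27 kg·m/s)
Δx_min = 8.239e-09 m = 8.239 nm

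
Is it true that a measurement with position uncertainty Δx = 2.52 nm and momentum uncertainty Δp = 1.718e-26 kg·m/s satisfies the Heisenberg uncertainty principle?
No, it violates the uncertainty principle (impossible measurement).

Calculate the product ΔxΔp:
ΔxΔp = (2.520e-09 m) × (1.718e-26 kg·m/s)
ΔxΔp = 4.329e-35 J·s

Compare to the minimum allowed value ℏ/2:
ℏ/2 = 5.273e-35 J·s

Since ΔxΔp = 4.329e-35 J·s < 5.273e-35 J·s = ℏ/2,
the measurement violates the uncertainty principle.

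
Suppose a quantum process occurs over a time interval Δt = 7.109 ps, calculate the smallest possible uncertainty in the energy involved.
46.294 μeV

Using the energy-time uncertainty principle:
ΔEΔt ≥ ℏ/2

The minimum uncertainty in energy is:
ΔE_min = ℏ/(2Δt)
ΔE_min = (1.055e-34 J·s) / (2 × 7.109e-12 s)
ΔE_min = 7.417e-24 J = 46.294 μeV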